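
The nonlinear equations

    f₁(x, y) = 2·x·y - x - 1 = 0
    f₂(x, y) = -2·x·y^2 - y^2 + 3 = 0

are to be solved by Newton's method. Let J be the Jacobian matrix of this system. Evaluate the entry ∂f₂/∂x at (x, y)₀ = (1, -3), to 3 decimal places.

∂f₂/∂x = -2·y^2.
At (1, -3) this is -18.000.

-18.000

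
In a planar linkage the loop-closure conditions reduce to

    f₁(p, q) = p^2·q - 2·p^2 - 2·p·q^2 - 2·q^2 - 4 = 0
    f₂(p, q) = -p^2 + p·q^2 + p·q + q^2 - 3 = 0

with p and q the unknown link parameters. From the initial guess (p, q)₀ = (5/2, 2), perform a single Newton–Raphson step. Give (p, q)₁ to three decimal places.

(-0.366, 1.583)

At (5/2, 2): F = (-32.000, 9.750).
Jacobian J = [[2·p·q - 4·p - 2·q^2, p^2 - 4·p·q - 4·q], [-2·p + q^2 + q, 2·p·q + p + 2·q]].
At the point, J = [[-8.000, -21.750], [1.000, 16.500]] (det J = -110.250).
Solving J·Δ = −F gives Δ = (-2.866, -0.417).
Then the next iterate is (p, q)₁ = (-0.366, 1.583).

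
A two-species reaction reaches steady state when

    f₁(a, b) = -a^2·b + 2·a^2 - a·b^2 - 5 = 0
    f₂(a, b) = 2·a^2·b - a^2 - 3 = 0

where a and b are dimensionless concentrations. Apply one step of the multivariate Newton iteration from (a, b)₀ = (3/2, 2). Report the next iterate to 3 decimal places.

(1.830, 0.507)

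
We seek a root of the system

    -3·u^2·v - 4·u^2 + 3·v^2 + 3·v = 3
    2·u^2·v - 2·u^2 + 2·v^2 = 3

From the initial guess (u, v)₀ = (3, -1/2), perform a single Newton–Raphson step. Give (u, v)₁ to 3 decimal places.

At (3, -1/2): F = (-26.250, -29.500).
Jacobian J = [[-6·u·v - 8·u, -3·u^2 + 6·v + 3], [4·u·v - 4·u, 2·u^2 + 4·v]].
At the point, J = [[-15.000, -27.000], [-18.000, 16.000]] (det J = -726.000).
Solving J·Δ = −F gives Δ = (-1.676, -0.041).
Then the next iterate is (u, v)₁ = (1.324, -0.541).

(1.324, -0.541)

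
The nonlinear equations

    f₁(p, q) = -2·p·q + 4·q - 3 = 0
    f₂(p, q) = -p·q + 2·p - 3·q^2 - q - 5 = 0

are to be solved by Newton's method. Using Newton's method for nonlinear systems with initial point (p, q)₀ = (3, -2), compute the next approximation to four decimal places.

(2.9500, -1.6000)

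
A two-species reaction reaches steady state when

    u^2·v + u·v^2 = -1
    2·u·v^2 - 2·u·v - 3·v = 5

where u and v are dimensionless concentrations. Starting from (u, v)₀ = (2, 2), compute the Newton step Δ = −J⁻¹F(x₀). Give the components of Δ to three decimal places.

(-3.150, 1.733)

At (2, 2): F = (17.000, -3.000).
Jacobian J = [[2·u·v + v^2, u^2 + 2·u·v], [2·v^2 - 2·v, 4·u·v - 2·u - 3]].
At the point, J = [[12.000, 12.000], [4.000, 9.000]] (det J = 60.000).
Solving J·Δ = −F gives Δ = (-3.150, 1.733).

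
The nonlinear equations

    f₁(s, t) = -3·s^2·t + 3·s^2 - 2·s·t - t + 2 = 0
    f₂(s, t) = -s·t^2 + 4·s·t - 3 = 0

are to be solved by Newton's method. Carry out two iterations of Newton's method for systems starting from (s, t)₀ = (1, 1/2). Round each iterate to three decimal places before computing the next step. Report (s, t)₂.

At (1, 1/2): F = (2.000, -1.250).
Jacobian J = [[-6·s·t + 6·s - 2·t, -3·s^2 - 2·s - 1], [-t^2 + 4·t, -2·s·t + 4·s]].
At the point, J = [[2.000, -6.000], [1.750, 3.000]] (det J = 16.500).
Solving J·Δ = −F gives Δ = (0.091, 0.364).
Then the next iterate is (s, t)₁ = (1.091, 0.864).
Round to (1.091, 0.864) and repeat: F = (-0.26361, -0.04393), J = [[-0.83774, -6.75284], [2.70950, 2.47875]].
Δ = (0.059, -0.046), so (s, t)₂ = (1.150, 0.818).

(1.150, 0.818)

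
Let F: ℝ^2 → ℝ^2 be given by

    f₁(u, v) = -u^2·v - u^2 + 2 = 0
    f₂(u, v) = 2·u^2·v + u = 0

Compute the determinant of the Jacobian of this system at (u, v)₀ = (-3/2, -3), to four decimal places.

15.7500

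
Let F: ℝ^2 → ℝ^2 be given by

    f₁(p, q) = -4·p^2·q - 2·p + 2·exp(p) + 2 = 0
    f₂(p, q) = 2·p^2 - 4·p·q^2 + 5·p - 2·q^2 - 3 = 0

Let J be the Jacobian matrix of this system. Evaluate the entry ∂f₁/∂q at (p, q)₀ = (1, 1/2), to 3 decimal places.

-4.000

∂f₁/∂q = -4·p^2.
At (1, 1/2) this is -4.000.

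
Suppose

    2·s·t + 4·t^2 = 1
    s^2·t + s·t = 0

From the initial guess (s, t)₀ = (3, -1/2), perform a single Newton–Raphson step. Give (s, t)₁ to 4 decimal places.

(-1.8000, -1.4000)

At (3, -1/2): F = (-3.0000, -6.0000).
Jacobian J = [[2·t, 2·s + 8·t], [2·s·t + t, s^2 + s]].
At the point, J = [[-1.0000, 2.0000], [-3.5000, 12.0000]] (det J = -5.0000).
Solving J·Δ = −F gives Δ = (-4.8000, -0.9000).
Then the next iterate is (s, t)₁ = (-1.8000, -1.4000).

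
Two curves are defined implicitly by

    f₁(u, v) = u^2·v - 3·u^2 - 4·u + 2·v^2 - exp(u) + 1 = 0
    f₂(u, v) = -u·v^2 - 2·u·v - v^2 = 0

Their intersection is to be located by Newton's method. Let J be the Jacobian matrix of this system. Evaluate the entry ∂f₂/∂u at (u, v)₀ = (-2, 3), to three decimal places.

-15.000

∂f₂/∂u = -v^2 - 2·v.
At (-2, 3) this is -15.000.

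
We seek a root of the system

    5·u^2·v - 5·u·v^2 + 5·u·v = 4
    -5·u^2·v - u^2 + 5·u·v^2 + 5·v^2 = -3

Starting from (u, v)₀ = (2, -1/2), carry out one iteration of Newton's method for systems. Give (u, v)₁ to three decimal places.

At (2, -1/2): F = (-21.500, 12.750).
Jacobian J = [[10·u·v - 5·v^2 + 5·v, 5·u^2 - 10·u·v + 5·u], [-10·u·v - 2·u + 5·v^2, -5·u^2 + 10·u·v + 10·v]].
At the point, J = [[-13.750, 40.000], [7.250, -35.000]] (det J = 191.250).
Solving J·Δ = −F gives Δ = (-1.268, 0.102).
Then the next iterate is (u, v)₁ = (0.732, -0.398).

(0.732, -0.398)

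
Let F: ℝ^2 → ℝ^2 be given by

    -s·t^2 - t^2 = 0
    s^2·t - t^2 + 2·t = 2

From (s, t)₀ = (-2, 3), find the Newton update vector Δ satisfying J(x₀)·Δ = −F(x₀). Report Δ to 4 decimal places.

At (-2, 3): F = (9.0000, 7.0000).
Jacobian J = [[-t^2, -2·s·t - 2·t], [2·s·t, s^2 - 2·t + 2]].
At the point, J = [[-9.0000, 6.0000], [-12.0000, 0.0000]] (det J = 72.0000).
Solving J·Δ = −F gives Δ = (0.5833, -0.6250).

(0.5833, -0.6250)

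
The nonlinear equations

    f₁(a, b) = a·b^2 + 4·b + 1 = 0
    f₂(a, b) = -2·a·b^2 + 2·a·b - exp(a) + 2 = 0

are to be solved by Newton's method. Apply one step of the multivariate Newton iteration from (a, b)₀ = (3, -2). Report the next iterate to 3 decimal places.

(0.932, -2.409)

At (3, -2): F = (5.000, -54.08554).
Jacobian J = [[b^2, 2·a·b + 4], [-2·b^2 + 2·b - exp(a), -4·a·b + 2·a]].
At the point, J = [[4.000, -8.000], [-32.08554, 30.000]] (det J = -136.68430).
Solving J·Δ = −F gives Δ = (-2.068, -0.409).
Then the next iterate is (a, b)₁ = (0.932, -2.409).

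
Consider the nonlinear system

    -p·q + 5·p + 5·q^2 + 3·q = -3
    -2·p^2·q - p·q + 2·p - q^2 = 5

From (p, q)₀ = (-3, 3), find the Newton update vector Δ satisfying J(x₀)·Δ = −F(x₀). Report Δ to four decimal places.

At (-3, 3): F = (51.0000, -65.0000).
Jacobian J = [[-q + 5, -p + 10·q + 3], [-4·p·q - q + 2, -2·p^2 - p - 2·q]].
At the point, J = [[2.0000, 36.0000], [35.0000, -21.0000]] (det J = -1302.0000).
Solving J·Δ = −F gives Δ = (0.9747, -1.4708).

(0.9747, -1.4708)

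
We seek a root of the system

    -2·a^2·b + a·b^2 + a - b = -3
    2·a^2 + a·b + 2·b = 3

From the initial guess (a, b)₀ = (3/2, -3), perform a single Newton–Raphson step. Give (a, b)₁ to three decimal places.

At (3/2, -3): F = (34.500, -9.000).
Jacobian J = [[-4·a·b + b^2 + 1, -2·a^2 + 2·a·b - 1], [4·a + b, a + 2]].
At the point, J = [[28.000, -14.500], [3.000, 3.500]] (det J = 141.500).
Solving J·Δ = −F gives Δ = (0.069, 2.512).
Then the next iterate is (a, b)₁ = (1.569, -0.488).

(1.569, -0.488)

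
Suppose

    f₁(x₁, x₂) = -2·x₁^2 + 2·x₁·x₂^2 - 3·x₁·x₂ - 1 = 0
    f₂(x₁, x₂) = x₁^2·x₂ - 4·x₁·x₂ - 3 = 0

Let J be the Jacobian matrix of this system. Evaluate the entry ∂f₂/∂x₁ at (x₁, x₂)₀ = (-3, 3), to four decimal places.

-30.0000

∂f₂/∂x₁ = 2·x₁·x₂ - 4·x₂.
At (-3, 3) this is -30.0000.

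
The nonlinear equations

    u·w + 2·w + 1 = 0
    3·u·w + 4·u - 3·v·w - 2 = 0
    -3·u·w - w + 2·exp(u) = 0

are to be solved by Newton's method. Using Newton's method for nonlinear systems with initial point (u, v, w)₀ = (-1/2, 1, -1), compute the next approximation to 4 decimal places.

(-0.6935, 1.2043, -0.7957)

At (-1/2, 1, -1): F = (-0.5000, 0.5000, 0.713061).
Jacobian J = [[w, 0, u + 2], [3·w + 4, -3·w, 3·u - 3·v], [-3·w + 2·exp(u), 0, -3·u - 1]].
At the point, J = [[-1.0000, 0.0000, 1.5000], [1.0000, 3.0000, -4.5000], [4.213061, 0.0000, 0.5000]] (det J = -20.458776).
Solving J·Δ = −F gives Δ = (-0.1935, 0.2043, 0.2043).
Then the next iterate is (u, v, w)₁ = (-0.6935, 1.2043, -0.7957).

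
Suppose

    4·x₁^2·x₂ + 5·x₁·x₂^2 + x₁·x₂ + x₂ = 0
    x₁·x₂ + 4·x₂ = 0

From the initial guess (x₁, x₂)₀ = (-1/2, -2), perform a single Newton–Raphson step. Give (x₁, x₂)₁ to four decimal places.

(-0.8070, -0.1754)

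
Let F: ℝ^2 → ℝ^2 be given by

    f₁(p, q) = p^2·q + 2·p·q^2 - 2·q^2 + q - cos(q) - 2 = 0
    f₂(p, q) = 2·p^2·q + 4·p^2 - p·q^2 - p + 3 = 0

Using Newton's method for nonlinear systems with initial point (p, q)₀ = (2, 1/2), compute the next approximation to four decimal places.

At (2, 1/2): F = (0.122417, 20.5000).
Jacobian J = [[2·p·q + 2·q^2, p^2 + 4·p·q - 4·q + sin(q) + 1], [4·p·q + 8·p - q^2 - 1, 2·p^2 - 2·p·q]].
At the point, J = [[2.5000, 7.479426], [18.7500, 6.0000]] (det J = -125.239229).
Solving J·Δ = −F gives Δ = (-1.2184, 0.3909).
Then the next iterate is (p, q)₁ = (0.7816, 0.8909).

(0.7816, 0.8909)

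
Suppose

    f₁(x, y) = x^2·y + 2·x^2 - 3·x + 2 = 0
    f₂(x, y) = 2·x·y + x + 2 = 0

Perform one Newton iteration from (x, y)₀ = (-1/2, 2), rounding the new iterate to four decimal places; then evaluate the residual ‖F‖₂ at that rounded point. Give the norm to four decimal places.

At (-1/2, 2): F = (4.5000, -0.5000).
Jacobian J = [[2·x·y + 4·x - 3, x^2], [2·y + 1, 2·x]].
At the point, J = [[-7.0000, 0.2500], [5.0000, -1.0000]] (det J = 5.7500).
Solving J·Δ = −F gives Δ = (0.7609, 3.3043).
Then the next iterate is (x, y)₁ = (0.2609, 5.3043).
Re-evaluating at (0.2609, 5.3043): F = (1.714495, 5.028684), so ‖F‖₂ = 5.3129.

5.3129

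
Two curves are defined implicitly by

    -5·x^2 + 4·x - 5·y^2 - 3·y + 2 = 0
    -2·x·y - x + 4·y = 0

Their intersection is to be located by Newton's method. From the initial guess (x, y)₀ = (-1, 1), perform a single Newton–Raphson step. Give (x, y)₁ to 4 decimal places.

At (-1, 1): F = (-15.0000, 7.0000).
Jacobian J = [[-10·x + 4, -10·y - 3], [-2·y - 1, -2·x + 4]].
At the point, J = [[14.0000, -13.0000], [-3.0000, 6.0000]] (det J = 45.0000).
Solving J·Δ = −F gives Δ = (-0.0222, -1.1778).
Then the next iterate is (x, y)₁ = (-1.0222, -0.1778).

(-1.0222, -0.1778)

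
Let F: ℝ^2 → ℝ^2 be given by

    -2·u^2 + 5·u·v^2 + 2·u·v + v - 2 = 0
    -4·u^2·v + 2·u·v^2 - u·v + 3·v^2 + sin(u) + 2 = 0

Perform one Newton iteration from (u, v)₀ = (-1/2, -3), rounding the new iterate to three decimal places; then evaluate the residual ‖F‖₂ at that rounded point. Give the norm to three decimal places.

8.935

At (-1/2, -3): F = (-25.000, 21.02057).
Jacobian J = [[-4·u + 5·v^2 + 2·v, 10·u·v + 2·u + 1], [-8·u·v + 2·v^2 - v + cos(u), -4·u^2 + 4·u·v - u + 6·v]].
At the point, J = [[41.000, 15.000], [9.87758, -12.500]] (det J = -660.66374).
Solving J·Δ = −F gives Δ = (-0.004, 1.678).
Then the next iterate is (u, v)₁ = (-0.504, -1.322).
Re-evaluating at (-0.504, -1.322): F = (-6.90162, 5.67540), so ‖F‖₂ = 8.935.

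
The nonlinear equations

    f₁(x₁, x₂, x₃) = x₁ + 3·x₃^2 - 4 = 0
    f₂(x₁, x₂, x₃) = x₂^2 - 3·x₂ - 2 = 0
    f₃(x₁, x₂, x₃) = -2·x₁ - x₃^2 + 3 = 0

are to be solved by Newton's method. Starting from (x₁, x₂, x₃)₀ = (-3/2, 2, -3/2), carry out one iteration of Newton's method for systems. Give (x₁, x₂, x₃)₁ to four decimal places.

At (-3/2, 2, -3/2): F = (1.2500, -4.0000, 3.7500).
Jacobian J = [[1, 0, 6·x₃], [0, 2·x₂ - 3, 0], [-2, 0, -2·x₃]].
At the point, J = [[1.0000, 0.0000, -9.0000], [0.0000, 1.0000, 0.0000], [-2.0000, 0.0000, 3.0000]] (det J = -15.0000).
Solving J·Δ = −F gives Δ = (2.5000, 4.0000, 0.4167).
Then the next iterate is (x₁, x₂, x₃)₁ = (1.0000, 6.0000, -1.0833).

(1.0000, 6.0000, -1.0833)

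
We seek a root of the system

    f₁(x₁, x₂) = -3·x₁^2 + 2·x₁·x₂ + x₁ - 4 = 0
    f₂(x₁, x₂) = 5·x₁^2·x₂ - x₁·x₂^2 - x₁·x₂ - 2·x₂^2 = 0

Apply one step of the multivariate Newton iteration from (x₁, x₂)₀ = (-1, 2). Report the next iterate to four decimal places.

(-1.2667, -5.4667)

At (-1, 2): F = (-12.0000, 8.0000).
Jacobian J = [[-6·x₁ + 2·x₂ + 1, 2·x₁], [10·x₁·x₂ - x₂^2 - x₂, 5·x₁^2 - 2·x₁·x₂ - x₁ - 4·x₂]].
At the point, J = [[11.0000, -2.0000], [-26.0000, 2.0000]] (det J = -30.0000).
Solving J·Δ = −F gives Δ = (-0.2667, -7.4667).
Then the next iterate is (x₁, x₂)₁ = (-1.2667, -5.4667).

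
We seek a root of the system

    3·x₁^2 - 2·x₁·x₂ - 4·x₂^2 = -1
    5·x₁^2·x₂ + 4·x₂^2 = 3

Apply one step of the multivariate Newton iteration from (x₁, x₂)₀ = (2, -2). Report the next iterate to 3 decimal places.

(1.368, -1.574)

At (2, -2): F = (5.000, -27.000).
Jacobian J = [[6·x₁ - 2·x₂, -2·x₁ - 8·x₂], [10·x₁·x₂, 5·x₁^2 + 8·x₂]].
At the point, J = [[16.000, 12.000], [-40.000, 4.000]] (det J = 544.000).
Solving J·Δ = −F gives Δ = (-0.632, 0.426).
Then the next iterate is (x₁, x₂)₁ = (1.368, -1.574).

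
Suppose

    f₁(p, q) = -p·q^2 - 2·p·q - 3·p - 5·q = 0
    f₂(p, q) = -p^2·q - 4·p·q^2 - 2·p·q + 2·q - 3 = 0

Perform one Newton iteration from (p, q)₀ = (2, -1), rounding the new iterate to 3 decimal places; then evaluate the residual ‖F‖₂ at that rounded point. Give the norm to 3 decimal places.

3.246

At (2, -1): F = (1.000, -5.000).
Jacobian J = [[-q^2 - 2·q - 3, -2·p·q - 2·p - 5], [-2·p·q - 4·q^2 - 2·q, -p^2 - 8·p·q - 2·p + 2]].
At the point, J = [[-2.000, -5.000], [2.000, 10.000]] (det J = -10.000).
Solving J·Δ = −F gives Δ = (-1.500, 0.800).
Then the next iterate is (p, q)₁ = (0.500, -0.200).
Re-evaluating at (0.500, -0.200): F = (-0.320, -3.230), so ‖F‖₂ = 3.246.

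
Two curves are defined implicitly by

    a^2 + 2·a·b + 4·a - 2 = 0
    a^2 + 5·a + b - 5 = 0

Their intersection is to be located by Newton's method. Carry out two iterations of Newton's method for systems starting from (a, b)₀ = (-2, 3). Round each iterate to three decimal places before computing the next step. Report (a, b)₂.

(0.841, 4.750)

At (-2, 3): F = (-18.000, -8.000).
Jacobian J = [[2·a + 2·b + 4, 2·a], [2·a + 5, 1]].
At the point, J = [[6.000, -4.000], [1.000, 1.000]] (det J = 10.000).
Solving J·Δ = −F gives Δ = (5.000, 3.000).
Then the next iterate is (a, b)₁ = (3.000, 6.000).
Round to (3.000, 6.000) and repeat: F = (55.000, 25.000), J = [[22.000, 6.000], [11.000, 1.000]].
Δ = (-2.159, -1.250), so (a, b)₂ = (0.841, 4.750).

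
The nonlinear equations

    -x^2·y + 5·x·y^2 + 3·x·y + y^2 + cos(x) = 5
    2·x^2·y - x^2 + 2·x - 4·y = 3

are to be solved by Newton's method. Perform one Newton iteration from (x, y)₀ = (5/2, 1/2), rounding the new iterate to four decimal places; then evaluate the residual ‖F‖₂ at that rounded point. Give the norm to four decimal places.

0.4802

At (5/2, 1/2): F = (-1.801144, 0.0000).
Jacobian J = [[-2·x·y + 5·y^2 + 3·y - sin(x), -x^2 + 10·x·y + 3·x + 2·y], [4·x·y - 2·x + 2, 2·x^2 - 4]].
At the point, J = [[-0.348472, 14.7500], [2.0000, 8.5000]] (det J = -32.462013).
Solving J·Δ = −F gives Δ = (-0.4716, 0.1110).
Then the next iterate is (x, y)₁ = (2.0284, 0.6110).
Re-evaluating at (2.0284, 0.6110): F = (-0.078102, -0.473802), so ‖F‖₂ = 0.4802.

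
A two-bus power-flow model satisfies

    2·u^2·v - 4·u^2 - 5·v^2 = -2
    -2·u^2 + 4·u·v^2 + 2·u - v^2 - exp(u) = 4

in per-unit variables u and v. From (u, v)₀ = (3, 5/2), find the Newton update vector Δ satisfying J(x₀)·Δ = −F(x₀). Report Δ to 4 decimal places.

(3.0064, -0.3159)

At (3, 5/2): F = (-20.2500, 32.664463).
Jacobian J = [[4·u·v - 8·u, 2·u^2 - 10·v], [-4·u + 4·v^2 - exp(u) + 2, 8·u·v - 2·v]].
At the point, J = [[6.0000, -7.0000], [-5.085537, 55.0000]] (det J = 294.401242).
Solving J·Δ = −F gives Δ = (3.0064, -0.3159).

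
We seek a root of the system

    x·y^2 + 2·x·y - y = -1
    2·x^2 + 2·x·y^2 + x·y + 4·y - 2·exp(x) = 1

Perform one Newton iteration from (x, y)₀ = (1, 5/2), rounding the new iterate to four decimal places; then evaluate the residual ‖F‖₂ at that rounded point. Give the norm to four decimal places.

At (1, 5/2): F = (9.7500, 20.563436).
Jacobian J = [[y^2 + 2·y, 2·x·y + 2·x - 1], [4·x + 2·y^2 + y - 2·exp(x), 4·x·y + x + 4]].
At the point, J = [[11.2500, 6.0000], [13.563436, 15.0000]] (det J = 87.369382).
Solving J·Δ = −F gives Δ = (-0.2618, -1.1342).
Then the next iterate is (x, y)₁ = (0.7382, 1.3658).
Re-evaluating at (0.7382, 1.3658): F = (3.027713, 5.131070), so ‖F‖₂ = 5.9578.

5.9578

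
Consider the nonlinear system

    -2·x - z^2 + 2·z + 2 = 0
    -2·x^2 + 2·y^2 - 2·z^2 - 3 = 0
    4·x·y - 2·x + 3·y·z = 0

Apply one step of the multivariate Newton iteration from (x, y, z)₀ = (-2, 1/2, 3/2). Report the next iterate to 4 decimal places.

At (-2, 1/2, 3/2): F = (6.7500, -15.0000, 2.2500).
Jacobian J = [[-2, 0, -2·z + 2], [-4·x, 4·y, -4·z], [4·y - 2, 4·x + 3·z, 3·y]].
At the point, J = [[-2.0000, 0.0000, -1.0000], [8.0000, 2.0000, -6.0000], [0.0000, -3.5000, 1.5000]] (det J = 64.0000).
Solving J·Δ = −F gives Δ = (2.6484, 1.2656, 1.4531).
Then the next iterate is (x, y, z)₁ = (0.6484, 1.7656, 2.9531).

(0.6484, 1.7656, 2.9531)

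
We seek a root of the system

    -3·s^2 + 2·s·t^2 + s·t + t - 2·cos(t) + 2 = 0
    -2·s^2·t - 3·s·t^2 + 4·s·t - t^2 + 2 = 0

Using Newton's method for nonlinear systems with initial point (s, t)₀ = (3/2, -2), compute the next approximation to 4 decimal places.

At (3/2, -2): F = (3.082294, -23.0000).
Jacobian J = [[-6·s + 2·t^2 + t, 4·s·t + s + 2·sin(t) + 1], [-4·s·t - 3·t^2 + 4·t, -2·s^2 - 6·s·t + 4·s - 2·t]].
At the point, J = [[-3.0000, -11.318595], [-8.0000, 23.5000]] (det J = -161.048759).
Solving J·Δ = −F gives Δ = (-1.1667, 0.5816).
Then the next iterate is (s, t)₁ = (0.3333, -1.4184).

(0.3333, -1.4184)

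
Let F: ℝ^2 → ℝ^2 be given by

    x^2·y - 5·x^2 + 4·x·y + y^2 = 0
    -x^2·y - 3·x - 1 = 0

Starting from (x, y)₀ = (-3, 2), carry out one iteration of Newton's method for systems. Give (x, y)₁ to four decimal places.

At (-3, 2): F = (-47.0000, -10.0000).
Jacobian J = [[2·x·y - 10·x + 4·y, x^2 + 4·x + 2·y], [-2·x·y - 3, -x^2]].
At the point, J = [[26.0000, 1.0000], [9.0000, -9.0000]] (det J = -243.0000).
Solving J·Δ = −F gives Δ = (1.7819, 0.6708).
Then the next iterate is (x, y)₁ = (-1.2181, 2.6708).

(-1.2181, 2.6708)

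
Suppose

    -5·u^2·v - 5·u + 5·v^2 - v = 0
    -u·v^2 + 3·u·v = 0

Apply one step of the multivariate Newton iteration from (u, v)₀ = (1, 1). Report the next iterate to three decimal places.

(0.391, 0.217)

At (1, 1): F = (-6.000, 2.000).
Jacobian J = [[-10·u·v - 5, -5·u^2 + 10·v - 1], [-v^2 + 3·v, -2·u·v + 3·u]].
At the point, J = [[-15.000, 4.000], [2.000, 1.000]] (det J = -23.000).
Solving J·Δ = −F gives Δ = (-0.609, -0.783).
Then the next iterate is (u, v)₁ = (0.391, 0.217).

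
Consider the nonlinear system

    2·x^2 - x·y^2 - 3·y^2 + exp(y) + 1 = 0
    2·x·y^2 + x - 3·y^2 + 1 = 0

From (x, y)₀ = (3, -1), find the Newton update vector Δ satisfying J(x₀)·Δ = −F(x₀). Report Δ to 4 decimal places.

(-1.6176, 0.3579)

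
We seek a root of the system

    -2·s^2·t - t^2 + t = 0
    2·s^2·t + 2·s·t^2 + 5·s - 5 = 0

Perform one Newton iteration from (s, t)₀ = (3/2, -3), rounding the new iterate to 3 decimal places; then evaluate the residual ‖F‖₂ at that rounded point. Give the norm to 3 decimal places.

4.423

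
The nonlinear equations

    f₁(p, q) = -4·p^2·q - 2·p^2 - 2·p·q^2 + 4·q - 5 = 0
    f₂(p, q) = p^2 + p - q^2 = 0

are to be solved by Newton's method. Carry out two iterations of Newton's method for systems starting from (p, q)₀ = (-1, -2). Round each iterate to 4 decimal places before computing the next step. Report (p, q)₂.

(-1.6653, -0.9971)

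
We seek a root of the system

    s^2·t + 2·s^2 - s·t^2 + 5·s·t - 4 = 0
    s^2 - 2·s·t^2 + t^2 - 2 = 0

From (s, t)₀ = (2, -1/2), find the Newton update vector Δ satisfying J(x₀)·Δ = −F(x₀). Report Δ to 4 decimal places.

At (2, -1/2): F = (-3.5000, 1.2500).
Jacobian J = [[2·s·t + 4·s - t^2 + 5·t, s^2 - 2·s·t + 5·s], [2·s - 2·t^2, -4·s·t + 2·t]].
At the point, J = [[3.2500, 16.0000], [3.5000, 3.0000]] (det J = -46.2500).
Solving J·Δ = −F gives Δ = (-0.6595, 0.3527).

(-0.6595, 0.3527)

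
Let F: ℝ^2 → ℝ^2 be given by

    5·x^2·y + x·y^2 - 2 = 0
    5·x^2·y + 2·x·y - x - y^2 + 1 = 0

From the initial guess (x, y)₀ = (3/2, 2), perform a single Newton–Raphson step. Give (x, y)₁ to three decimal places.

(0.855, 1.735)

At (3/2, 2): F = (26.500, 24.000).
Jacobian J = [[10·x·y + y^2, 5·x^2 + 2·x·y], [10·x·y + 2·y - 1, 5·x^2 + 2·x - 2·y]].
At the point, J = [[34.000, 17.250], [33.000, 10.250]] (det J = -220.750).
Solving J·Δ = −F gives Δ = (-0.645, -0.265).
Then the next iterate is (x, y)₁ = (0.855, 1.735).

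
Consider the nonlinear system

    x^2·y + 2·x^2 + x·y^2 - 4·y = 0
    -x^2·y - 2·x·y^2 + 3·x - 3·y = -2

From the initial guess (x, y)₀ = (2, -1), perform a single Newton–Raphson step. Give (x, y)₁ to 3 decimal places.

(-0.160, -1.200)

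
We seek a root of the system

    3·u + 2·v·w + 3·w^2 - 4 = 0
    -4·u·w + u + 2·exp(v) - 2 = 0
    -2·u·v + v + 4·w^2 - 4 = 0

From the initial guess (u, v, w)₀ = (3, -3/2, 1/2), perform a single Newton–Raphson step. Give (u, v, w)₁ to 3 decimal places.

(1.630, -1.639, 0.230)

At (3, -3/2, 1/2): F = (4.250, -4.55374, 4.500).
Jacobian J = [[3, 2·w, 2·v + 6·w], [-4·w + 1, 2·exp(v), -4·u], [-2·v, -2·u + 1, 8·w]].
At the point, J = [[3.000, 1.000, 0.000], [-1.000, 0.44626, -12.000], [3.000, -5.000, 4.000]] (det J = -206.64488).
Solving J·Δ = −F gives Δ = (-1.370, -0.139, -0.270).
Then the next iterate is (u, v, w)₁ = (1.630, -1.639, 0.230).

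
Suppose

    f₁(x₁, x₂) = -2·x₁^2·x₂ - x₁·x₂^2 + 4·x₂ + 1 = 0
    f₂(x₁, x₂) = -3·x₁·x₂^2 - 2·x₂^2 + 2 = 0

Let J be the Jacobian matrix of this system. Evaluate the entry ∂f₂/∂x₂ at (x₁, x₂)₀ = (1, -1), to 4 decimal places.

10.0000

∂f₂/∂x₂ = -6·x₁·x₂ - 4·x₂.
At (1, -1) this is 10.0000.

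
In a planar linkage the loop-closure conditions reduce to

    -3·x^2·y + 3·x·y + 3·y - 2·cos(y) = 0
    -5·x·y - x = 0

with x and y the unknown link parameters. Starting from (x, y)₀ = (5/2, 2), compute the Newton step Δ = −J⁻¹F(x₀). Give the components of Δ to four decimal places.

(-0.0828, -2.1271)

At (5/2, 2): F = (-15.667706, -27.5000).
Jacobian J = [[-6·x·y + 3·y, -3·x^2 + 3·x + 2·sin(y) + 3], [-5·y - 1, -5·x]].
At the point, J = [[-24.0000, -6.431405], [-11.0000, -12.5000]] (det J = 229.254543).
Solving J·Δ = −F gives Δ = (-0.0828, -2.1271).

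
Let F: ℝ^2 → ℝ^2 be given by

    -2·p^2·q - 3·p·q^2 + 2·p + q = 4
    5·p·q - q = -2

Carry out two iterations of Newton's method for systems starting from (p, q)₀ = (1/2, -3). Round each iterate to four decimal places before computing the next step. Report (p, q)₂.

(0.9758, 0.2097)

At (1/2, -3): F = (-18.0000, -2.5000).
Jacobian J = [[-4·p·q - 3·q^2 + 2, -2·p^2 - 6·p·q + 1], [5·q, 5·p - 1]].
At the point, J = [[-19.0000, 9.5000], [-15.0000, 1.5000]] (det J = 114.0000).
Solving J·Δ = −F gives Δ = (0.0285, 1.9518).
Then the next iterate is (p, q)₁ = (0.5285, -1.0482).
Round to (0.5285, -1.0482) and repeat: F = (-5.147675, 0.278331), J = [[0.919725, 3.765218], [-5.2410, 1.6425]].
Δ = (0.4473, 1.2579), so (p, q)₂ = (0.9758, 0.2097).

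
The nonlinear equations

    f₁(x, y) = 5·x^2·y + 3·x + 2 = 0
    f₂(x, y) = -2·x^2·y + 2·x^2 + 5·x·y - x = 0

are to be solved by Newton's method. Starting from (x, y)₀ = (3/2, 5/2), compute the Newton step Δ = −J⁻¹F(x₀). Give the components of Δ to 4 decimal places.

At (3/2, 5/2): F = (34.6250, 10.5000).
Jacobian J = [[10·x·y + 3, 5·x^2], [-4·x·y + 4·x + 5·y - 1, -2·x^2 + 5·x]].
At the point, J = [[40.5000, 11.2500], [2.5000, 3.0000]] (det J = 93.3750).
Solving J·Δ = −F gives Δ = (0.1526, -3.6272).

(0.1526, -3.6272)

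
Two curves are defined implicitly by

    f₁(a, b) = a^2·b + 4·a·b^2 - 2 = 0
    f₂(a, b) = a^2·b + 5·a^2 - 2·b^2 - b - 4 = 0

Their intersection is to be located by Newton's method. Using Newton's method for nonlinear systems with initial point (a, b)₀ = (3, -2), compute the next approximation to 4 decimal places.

(1.5496, -1.4308)

At (3, -2): F = (28.0000, 17.0000).
Jacobian J = [[2·a·b + 4·b^2, a^2 + 8·a·b], [2·a·b + 10·a, a^2 - 4·b - 1]].
At the point, J = [[4.0000, -39.0000], [18.0000, 16.0000]] (det J = 766.0000).
Solving J·Δ = −F gives Δ = (-1.4504, 0.5692).
Then the next iterate is (a, b)₁ = (1.5496, -1.4308).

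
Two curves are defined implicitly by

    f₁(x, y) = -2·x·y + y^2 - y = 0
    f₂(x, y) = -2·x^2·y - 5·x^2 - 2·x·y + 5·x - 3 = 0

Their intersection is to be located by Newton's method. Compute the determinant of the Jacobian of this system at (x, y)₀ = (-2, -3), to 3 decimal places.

J = [[-2·y, -2·x + 2·y - 1], [-4·x·y - 10·x - 2·y + 5, -2·x^2 - 2·x]].
At the point, J = [[6.000, -3.000], [7.000, -4.000]].
det J = -3.000.

-3.000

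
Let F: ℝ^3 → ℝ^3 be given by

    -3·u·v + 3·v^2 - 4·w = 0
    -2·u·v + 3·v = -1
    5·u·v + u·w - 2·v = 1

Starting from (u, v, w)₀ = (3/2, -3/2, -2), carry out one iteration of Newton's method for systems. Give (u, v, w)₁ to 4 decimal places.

(1.1667, 2.1190, -9.2143)

At (3/2, -3/2, -2): F = (21.5000, 1.0000, -12.2500).
Jacobian J = [[-3·v, -3·u + 6·v, -4], [-2·v, -2·u + 3, 0], [5·v + w, 5·u - 2, u]].
At the point, J = [[4.5000, -13.5000, -4.0000], [3.0000, 0.0000, 0.0000], [-9.5000, 5.5000, 1.5000]] (det J = -5.2500).
Solving J·Δ = −F gives Δ = (-0.3333, 3.6190, -7.2143).
Then the next iterate is (u, v, w)₁ = (1.1667, 2.1190, -9.2143).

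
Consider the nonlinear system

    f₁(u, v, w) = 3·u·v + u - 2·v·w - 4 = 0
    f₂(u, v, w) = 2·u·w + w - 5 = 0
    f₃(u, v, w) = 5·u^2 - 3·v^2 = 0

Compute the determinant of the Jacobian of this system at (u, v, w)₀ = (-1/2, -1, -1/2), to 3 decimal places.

J = [[3·v + 1, 3·u - 2·w, -2·v], [2·w, 0, 2·u + 1], [10·u, -6·v, 0]].
At the point, J = [[-2.000, -0.500, 2.000], [-1.000, 0.000, 0.000], [-5.000, 6.000, 0.000]].
det J = -12.000.

-12.000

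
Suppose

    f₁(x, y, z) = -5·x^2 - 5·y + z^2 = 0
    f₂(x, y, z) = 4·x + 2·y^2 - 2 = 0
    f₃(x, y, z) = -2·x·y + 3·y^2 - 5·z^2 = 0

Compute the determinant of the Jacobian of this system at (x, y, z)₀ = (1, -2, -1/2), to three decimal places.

J = [[-10·x, -5, 2·z], [4, 4·y, 0], [-2·y, -2·x + 6·y, -10·z]].
At the point, J = [[-10.000, -5.000, -1.000], [4.000, -8.000, 0.000], [4.000, -14.000, 5.000]].
det J = 524.000.

524.000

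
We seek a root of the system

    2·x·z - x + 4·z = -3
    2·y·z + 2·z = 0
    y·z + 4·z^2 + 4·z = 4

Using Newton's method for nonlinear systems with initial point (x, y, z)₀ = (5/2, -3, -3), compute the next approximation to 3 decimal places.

(0.122, -1.730, -1.905)

At (5/2, -3, -3): F = (-26.500, 12.000, 29.000).
Jacobian J = [[2·z - 1, 0, 2·x + 4], [0, 2·z, 2·y + 2], [0, z, y + 8·z + 4]].
At the point, J = [[-7.000, 0.000, 9.000], [0.000, -6.000, -4.000], [0.000, -3.000, -23.000]] (det J = -882.000).
Solving J·Δ = −F gives Δ = (-2.378, 1.270, 1.095).
Then the next iterate is (x, y, z)₁ = (0.122, -1.730, -1.905).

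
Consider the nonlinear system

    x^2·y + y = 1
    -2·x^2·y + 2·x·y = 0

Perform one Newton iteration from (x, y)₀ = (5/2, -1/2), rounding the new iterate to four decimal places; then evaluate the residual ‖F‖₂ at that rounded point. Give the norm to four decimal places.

At (5/2, -1/2): F = (-4.6250, 3.7500).
Jacobian J = [[2·x·y, x^2 + 1], [-4·x·y + 2·y, -2·x^2 + 2·x]].
At the point, J = [[-2.5000, 7.2500], [4.0000, -7.5000]] (det J = -10.2500).
Solving J·Δ = −F gives Δ = (0.7317, 0.8902).
Then the next iterate is (x, y)₁ = (3.2317, 0.3902).
Re-evaluating at (3.2317, 0.3902): F = (3.465404, -5.628389), so ‖F‖₂ = 6.6097.

6.6097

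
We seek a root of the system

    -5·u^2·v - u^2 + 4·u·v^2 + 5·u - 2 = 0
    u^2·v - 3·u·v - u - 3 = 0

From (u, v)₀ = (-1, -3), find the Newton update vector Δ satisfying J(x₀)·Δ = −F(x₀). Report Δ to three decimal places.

At (-1, -3): F = (-29.000, -14.000).
Jacobian J = [[-10·u·v - 2·u + 4·v^2 + 5, -5·u^2 + 8·u·v], [2·u·v - 3·v - 1, u^2 - 3·u]].
At the point, J = [[13.000, 19.000], [14.000, 4.000]] (det J = -214.000).
Solving J·Δ = −F gives Δ = (0.701, 1.047).

(0.701, 1.047)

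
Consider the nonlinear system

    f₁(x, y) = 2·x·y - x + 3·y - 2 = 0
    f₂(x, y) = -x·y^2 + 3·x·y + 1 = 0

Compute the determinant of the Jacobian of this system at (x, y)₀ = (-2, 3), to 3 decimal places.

30.000

J = [[2·y - 1, 2·x + 3], [-y^2 + 3·y, -2·x·y + 3·x]].
At the point, J = [[5.000, -1.000], [0.000, 6.000]].
det J = 30.000.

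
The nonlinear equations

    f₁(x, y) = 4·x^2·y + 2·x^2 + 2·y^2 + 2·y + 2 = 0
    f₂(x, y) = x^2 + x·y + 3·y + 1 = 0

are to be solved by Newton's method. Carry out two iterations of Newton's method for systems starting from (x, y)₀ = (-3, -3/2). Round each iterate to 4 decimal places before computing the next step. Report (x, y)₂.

At (-3, -3/2): F = (-32.5000, 10.0000).
Jacobian J = [[8·x·y + 4·x, 4·x^2 + 4·y + 2], [2·x + y, x + 3]].
At the point, J = [[24.0000, 32.0000], [-7.5000, 0.0000]] (det J = 240.0000).
Solving J·Δ = −F gives Δ = (1.3333, 0.0156).
Then the next iterate is (x, y)₁ = (-1.6667, -1.4844).
Round to (-1.6667, -1.4844) and repeat: F = (-7.500129, 1.798738), J = [[13.125596, 7.173956], [-4.8178, 1.3333]].
Δ = (0.4399, 0.2406), so (x, y)₂ = (-1.2268, -1.2438).

(-1.2268, -1.2438)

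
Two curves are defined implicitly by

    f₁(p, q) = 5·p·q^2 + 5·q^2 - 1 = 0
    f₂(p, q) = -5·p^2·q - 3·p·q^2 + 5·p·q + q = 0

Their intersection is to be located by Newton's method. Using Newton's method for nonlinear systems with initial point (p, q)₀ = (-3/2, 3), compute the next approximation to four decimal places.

(-1.0516, 2.7786)

At (-3/2, 3): F = (-23.5000, -12.7500).
Jacobian J = [[5·q^2, 10·p·q + 10·q], [-10·p·q - 3·q^2 + 5·q, -5·p^2 - 6·p·q + 5·p + 1]].
At the point, J = [[45.0000, -15.0000], [33.0000, 9.2500]] (det J = 911.2500).
Solving J·Δ = −F gives Δ = (0.4484, -0.2214).
Then the next iterate is (p, q)₁ = (-1.0516, 2.7786).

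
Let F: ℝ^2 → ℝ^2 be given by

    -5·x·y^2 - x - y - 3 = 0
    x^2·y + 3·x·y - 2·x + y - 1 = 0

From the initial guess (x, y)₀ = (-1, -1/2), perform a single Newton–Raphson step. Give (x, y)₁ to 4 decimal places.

(-0.2745, -0.8137)

At (-1, -1/2): F = (-0.2500, 1.5000).
Jacobian J = [[-5·y^2 - 1, -10·x·y - 1], [2·x·y + 3·y - 2, x^2 + 3·x + 1]].
At the point, J = [[-2.2500, -6.0000], [-2.5000, -1.0000]] (det J = -12.7500).
Solving J·Δ = −F gives Δ = (0.7255, -0.3137).
Then the next iterate is (x, y)₁ = (-0.2745, -0.8137).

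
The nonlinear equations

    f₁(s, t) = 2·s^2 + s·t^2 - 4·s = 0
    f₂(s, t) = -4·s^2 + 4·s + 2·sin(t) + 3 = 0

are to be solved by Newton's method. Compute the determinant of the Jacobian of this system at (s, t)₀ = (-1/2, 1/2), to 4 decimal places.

-6.0922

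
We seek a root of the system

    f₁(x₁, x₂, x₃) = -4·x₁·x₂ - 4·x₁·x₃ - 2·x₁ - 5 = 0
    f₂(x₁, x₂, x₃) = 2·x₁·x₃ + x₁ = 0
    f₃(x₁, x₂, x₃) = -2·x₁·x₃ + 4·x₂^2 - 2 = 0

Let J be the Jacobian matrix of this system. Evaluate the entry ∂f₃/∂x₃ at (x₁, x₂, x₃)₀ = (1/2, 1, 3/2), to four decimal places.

∂f₃/∂x₃ = -2·x₁.
At (1/2, 1, 3/2) this is -1.0000.

-1.0000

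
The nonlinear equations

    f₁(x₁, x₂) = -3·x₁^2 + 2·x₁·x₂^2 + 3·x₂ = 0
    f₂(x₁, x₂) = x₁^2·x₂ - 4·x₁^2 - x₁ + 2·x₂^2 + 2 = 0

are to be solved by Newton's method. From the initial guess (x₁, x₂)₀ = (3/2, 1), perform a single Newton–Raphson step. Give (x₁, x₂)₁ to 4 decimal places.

At (3/2, 1): F = (-0.7500, -4.2500).
Jacobian J = [[-6·x₁ + 2·x₂^2, 4·x₁·x₂ + 3], [2·x₁·x₂ - 8·x₁ - 1, x₁^2 + 4·x₂]].
At the point, J = [[-7.0000, 9.0000], [-10.0000, 6.2500]] (det J = 46.2500).
Solving J·Δ = −F gives Δ = (-0.7257, -0.4811).
Then the next iterate is (x₁, x₂)₁ = (0.7743, 0.5189).

(0.7743, 0.5189)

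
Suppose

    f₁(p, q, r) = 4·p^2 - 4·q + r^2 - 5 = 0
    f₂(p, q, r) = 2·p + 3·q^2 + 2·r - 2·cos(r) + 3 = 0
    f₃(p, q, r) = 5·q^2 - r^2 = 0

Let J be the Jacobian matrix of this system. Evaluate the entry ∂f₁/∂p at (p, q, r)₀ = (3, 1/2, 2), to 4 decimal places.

24.0000

∂f₁/∂p = 8·p.
At (3, 1/2, 2) this is 24.0000.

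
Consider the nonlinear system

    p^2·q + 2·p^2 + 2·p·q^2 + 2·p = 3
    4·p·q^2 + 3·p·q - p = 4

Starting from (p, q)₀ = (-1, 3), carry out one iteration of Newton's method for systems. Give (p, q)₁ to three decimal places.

(-0.804, 1.542)

At (-1, 3): F = (-18.000, -48.000).
Jacobian J = [[2·p·q + 4·p + 2·q^2 + 2, p^2 + 4·p·q], [4·q^2 + 3·q - 1, 8·p·q + 3·p]].
At the point, J = [[10.000, -11.000], [44.000, -27.000]] (det J = 214.000).
Solving J·Δ = −F gives Δ = (0.196, -1.458).
Then the next iterate is (p, q)₁ = (-0.804, 1.542).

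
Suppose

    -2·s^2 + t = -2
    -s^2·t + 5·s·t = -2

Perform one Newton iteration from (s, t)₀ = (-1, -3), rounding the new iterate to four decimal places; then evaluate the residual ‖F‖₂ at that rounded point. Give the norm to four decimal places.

27.6450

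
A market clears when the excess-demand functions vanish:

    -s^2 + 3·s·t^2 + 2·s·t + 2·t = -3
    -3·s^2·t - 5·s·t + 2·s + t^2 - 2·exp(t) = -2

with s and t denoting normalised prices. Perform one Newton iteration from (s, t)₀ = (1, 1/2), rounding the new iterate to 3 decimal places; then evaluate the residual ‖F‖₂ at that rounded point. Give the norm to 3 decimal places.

At (1, 1/2): F = (4.750, -3.04744).
Jacobian J = [[-2·s + 3·t^2 + 2·t, 6·s·t + 2·s + 2], [-6·s·t - 5·t + 2, -3·s^2 - 5·s + 2·t - 2·exp(t)]].
At the point, J = [[-0.250, 7.000], [-3.500, -10.29744]] (det J = 27.07436).
Solving J·Δ = −F gives Δ = (1.019, -0.642).
Then the next iterate is (s, t)₁ = (2.019, -0.142).
Re-evaluating at (2.019, -0.142): F = (-1.81162, 7.49294), so ‖F‖₂ = 7.709.

7.709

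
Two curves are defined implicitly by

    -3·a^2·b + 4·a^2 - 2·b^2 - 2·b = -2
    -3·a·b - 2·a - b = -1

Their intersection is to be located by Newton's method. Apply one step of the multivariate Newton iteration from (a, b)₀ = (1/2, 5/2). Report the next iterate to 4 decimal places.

At (1/2, 5/2): F = (-16.3750, -6.2500).
Jacobian J = [[-6·a·b + 8·a, -3·a^2 - 4·b - 2], [-3·b - 2, -3·a - 1]].
At the point, J = [[-3.5000, -12.7500], [-9.5000, -2.5000]] (det J = -112.3750).
Solving J·Δ = −F gives Δ = (-0.3448, -1.1897).
Then the next iterate is (a, b)₁ = (0.1552, 1.3103).

(0.1552, 1.3103)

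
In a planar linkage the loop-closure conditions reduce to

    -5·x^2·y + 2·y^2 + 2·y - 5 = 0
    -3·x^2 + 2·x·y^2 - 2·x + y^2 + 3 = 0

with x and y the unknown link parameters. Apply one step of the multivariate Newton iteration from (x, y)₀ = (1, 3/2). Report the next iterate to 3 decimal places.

At (1, 3/2): F = (-5.000, 4.750).
Jacobian J = [[-10·x·y, -5·x^2 + 4·y + 2], [-6·x + 2·y^2 - 2, 4·x·y + 2·y]].
At the point, J = [[-15.000, 3.000], [-3.500, 9.000]] (det J = -124.500).
Solving J·Δ = −F gives Δ = (-0.476, -0.713).
Then the next iterate is (x, y)₁ = (0.524, 0.787).

(0.524, 0.787)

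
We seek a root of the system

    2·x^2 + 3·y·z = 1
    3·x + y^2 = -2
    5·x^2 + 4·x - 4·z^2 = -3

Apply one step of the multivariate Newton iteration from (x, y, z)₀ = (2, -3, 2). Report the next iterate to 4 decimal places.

(1.0250, -0.6542, 1.4750)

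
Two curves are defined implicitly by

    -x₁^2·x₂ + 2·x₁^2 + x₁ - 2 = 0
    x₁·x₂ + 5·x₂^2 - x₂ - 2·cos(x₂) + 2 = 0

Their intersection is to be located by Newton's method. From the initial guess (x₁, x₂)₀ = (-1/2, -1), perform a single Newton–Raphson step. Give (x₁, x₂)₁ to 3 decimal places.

At (-1/2, -1): F = (-1.750, 7.41940).
Jacobian J = [[-2·x₁·x₂ + 4·x₁ + 1, -x₁^2], [x₂, x₁ + 10·x₂ + 2·sin(x₂) - 1]].
At the point, J = [[-2.000, -0.250], [-1.000, -13.18294]] (det J = 26.11588).
Solving J·Δ = −F gives Δ = (-0.954, 0.635).
Then the next iterate is (x₁, x₂)₁ = (-1.454, -0.365).

(-1.454, -0.365)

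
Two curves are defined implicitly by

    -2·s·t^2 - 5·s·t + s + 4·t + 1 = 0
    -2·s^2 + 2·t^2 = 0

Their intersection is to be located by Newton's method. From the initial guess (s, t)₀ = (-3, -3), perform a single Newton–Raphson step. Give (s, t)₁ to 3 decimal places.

(-3.263, -3.263)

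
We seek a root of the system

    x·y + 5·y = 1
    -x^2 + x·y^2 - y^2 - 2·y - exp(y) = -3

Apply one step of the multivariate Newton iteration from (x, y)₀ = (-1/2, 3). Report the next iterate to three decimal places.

At (-1/2, 3): F = (12.500, -36.83554).
Jacobian J = [[y, x + 5], [-2·x + y^2, 2·x·y - 2·y - exp(y) - 2]].
At the point, J = [[3.000, 4.500], [10.000, -31.08554]] (det J = -138.25661).
Solving J·Δ = −F gives Δ = (-1.612, -1.703).
Then the next iterate is (x, y)₁ = (-2.112, 1.297).

(-2.112, 1.297)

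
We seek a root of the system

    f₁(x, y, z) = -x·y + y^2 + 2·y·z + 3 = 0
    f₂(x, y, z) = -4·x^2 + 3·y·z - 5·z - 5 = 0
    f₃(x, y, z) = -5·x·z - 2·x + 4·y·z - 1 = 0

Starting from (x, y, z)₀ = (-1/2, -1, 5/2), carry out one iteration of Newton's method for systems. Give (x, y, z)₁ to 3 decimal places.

(-2.160, -4.077, -4.465)

At (-1/2, -1, 5/2): F = (-1.500, -26.000, -3.750).
Jacobian J = [[-y, -x + 2·y + 2·z, 2·y], [-8·x, 3·z, 3·y - 5], [-5·z - 2, 4·z, -5·x + 4·y]].
At the point, J = [[1.000, 3.500, -2.000], [4.000, 7.500, -8.000], [-14.500, 10.000, -1.500]] (det J = 198.250).
Solving J·Δ = −F gives Δ = (-1.660, -3.077, -6.965).
Then the next iterate is (x, y, z)₁ = (-2.160, -4.077, -4.465).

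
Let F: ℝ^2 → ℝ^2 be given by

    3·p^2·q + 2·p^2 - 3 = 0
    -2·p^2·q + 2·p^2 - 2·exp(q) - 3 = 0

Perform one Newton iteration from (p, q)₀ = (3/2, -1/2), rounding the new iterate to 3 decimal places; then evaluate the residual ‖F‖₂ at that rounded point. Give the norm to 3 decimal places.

At (3/2, -1/2): F = (-1.875, 2.53694).
Jacobian J = [[6·p·q + 4·p, 3·p^2], [-4·p·q + 4·p, -2·p^2 - 2·exp(q)]].
At the point, J = [[1.500, 6.750], [9.000, -5.71306]] (det J = -69.31959).
Solving J·Δ = −F gives Δ = (-0.093, 0.298).
Then the next iterate is (p, q)₁ = (1.407, -0.202).
Re-evaluating at (1.407, -0.202): F = (-0.24037, 0.12489), so ‖F‖₂ = 0.271.

0.271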